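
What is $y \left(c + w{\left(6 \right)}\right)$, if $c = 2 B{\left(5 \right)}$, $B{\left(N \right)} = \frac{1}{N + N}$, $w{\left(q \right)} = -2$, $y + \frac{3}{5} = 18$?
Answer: $- \frac{783}{25} \approx -31.32$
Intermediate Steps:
$y = \frac{87}{5}$ ($y = - \frac{3}{5} + 18 = \frac{87}{5} \approx 17.4$)
$B{\left(N \right)} = \frac{1}{2 N}$
$c = \frac{1}{5}$ ($c = 2 \frac{1}{2 \cdot 5} = 2 \cdot \frac{1}{2} \cdot \frac{1}{5} = 2 \cdot \frac{1}{10} = \frac{1}{5} \approx 0.2$)
$y \left(c + w{\left(6 \right)}\right) = \frac{87 \left(\frac{1}{5} - 2\right)}{5} = \frac{87}{5} \left(- \frac{9}{5}\right) = - \frac{783}{25}$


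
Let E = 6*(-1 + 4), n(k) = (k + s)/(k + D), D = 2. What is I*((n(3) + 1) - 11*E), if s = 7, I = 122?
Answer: -23790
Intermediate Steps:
n(k) = (7 + k)/(2 + k) (n(k) = (k + 7)/(k + 2) = (7 + k)/(2 + k))
E = 18 (E = 6*3 = 18)
I*((n(3) + 1) - 11*E) = 122*(((7 + 3)/(2 + 3) + 1) - 11*18) = 122*((10/5 + 1) - 198) = 122*(((⅕)*10 + 1) - 198) = 122*((2 + 1) - 198) = 122*(3 - 198) = 122*(-195) = -23790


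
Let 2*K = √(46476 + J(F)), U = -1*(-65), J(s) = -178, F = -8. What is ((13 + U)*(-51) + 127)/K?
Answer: -3851*√46298/23149 ≈ -35.795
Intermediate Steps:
U = 65
K = √46298/2 (K = √(46476 - 178)/2 = √46298/2 ≈ 107.58)
((13 + U)*(-51) + 127)/K = ((13 + 65)*(-51) + 127)/((√46298/2)) = (78*(-51) + 127)*(√46298/23149) = (-3978 + 127)*(√46298/23149) = -3851*√46298/23149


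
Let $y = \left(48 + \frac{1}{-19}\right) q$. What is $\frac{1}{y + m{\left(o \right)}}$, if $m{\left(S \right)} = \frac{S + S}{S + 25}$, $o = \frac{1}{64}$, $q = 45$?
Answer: $\frac{30419}{65633033} \approx 0.00046347$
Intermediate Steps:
$o = \frac{1}{64} \approx 0.015625$
$m{\left(S \right)} = \frac{2 S}{25 + S}$
$y = \frac{40995}{19}$ ($y = \left(48 + \frac{1}{-19}\right) 45 = \left(48 - \frac{1}{19}\right) 45 = \frac{911}{19} \cdot 45 = \frac{40995}{19} \approx 2157.6$)
$\frac{1}{y + m{\left(o \right)}} = \frac{1}{\frac{40995}{19} + 2 \cdot \frac{1}{64} \frac{1}{25 + \frac{1}{64}}} = \frac{1}{\frac{40995}{19} + 2 \cdot \frac{1}{64} \frac{1}{\frac{1601}{64}}} = \frac{1}{\frac{40995}{19} + 2 \cdot \frac{1}{64} \cdot \frac{64}{1601}} = \frac{1}{\frac{40995}{19} + \frac{2}{1601}} = \frac{1}{\frac{65633033}{30419}} = \frac{30419}{65633033}$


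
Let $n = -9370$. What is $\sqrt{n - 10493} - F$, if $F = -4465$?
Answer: $4465 + 3 i \sqrt{2207} \approx 4465.0 + 140.94 i$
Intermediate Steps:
$\sqrt{n - 10493} - F = \sqrt{-9370 - 10493} - -4465 = \sqrt{-19863} + 4465 = 3 i \sqrt{2207} + 4465 = 4465 + 3 i \sqrt{2207}$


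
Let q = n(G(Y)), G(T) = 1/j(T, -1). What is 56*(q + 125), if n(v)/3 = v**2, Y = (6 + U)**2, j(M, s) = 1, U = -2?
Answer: 7168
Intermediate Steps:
Y = 16 (Y = (6 - 2)**2 = 4**2 = 16)
G(T) = 1 (G(T) = 1/1 = 1)
n(v) = 3*v**2
q = 3 (q = 3*1**2 = 3*1 = 3)
56*(q + 125) = 56*(3 + 125) = 56*128 = 7168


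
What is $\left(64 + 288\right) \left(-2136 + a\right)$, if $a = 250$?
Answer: $-663872$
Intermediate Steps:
$\left(64 + 288\right) \left(-2136 + a\right) = \left(64 + 288\right) \left(-2136 + 250\right) = 352 \left(-1886\right) = -663872$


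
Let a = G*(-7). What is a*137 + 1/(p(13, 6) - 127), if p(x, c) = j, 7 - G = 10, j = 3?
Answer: 356747/124 ≈ 2877.0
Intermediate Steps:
G = -3 (G = 7 - 1*10 = 7 - 10 = -3)
p(x, c) = 3
a = 21 (a = -3*(-7) = 21)
a*137 + 1/(p(13, 6) - 127) = 21*137 + 1/(3 - 127) = 2877 + 1/(-124) = 2877 - 1/124 = 356747/124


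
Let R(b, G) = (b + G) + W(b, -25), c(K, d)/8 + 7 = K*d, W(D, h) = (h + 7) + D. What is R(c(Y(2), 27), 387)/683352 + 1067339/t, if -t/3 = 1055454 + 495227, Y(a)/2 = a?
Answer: -240044644991/1059660962712 ≈ -0.22653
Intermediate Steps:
Y(a) = 2*a
W(D, h) = 7 + D + h (W(D, h) = (7 + h) + D = 7 + D + h)
c(K, d) = -56 + 8*K*d (c(K, d) = -56 + 8*(K*d) = -56 + 8*K*d)
t = -4652043 (t = -3*(1055454 + 495227) = -3*1550681 = -4652043)
R(b, G) = -18 + G + 2*b (R(b, G) = (b + G) + (7 + b - 25) = (G + b) + (-18 + b) = -18 + G + 2*b)
R(c(Y(2), 27), 387)/683352 + 1067339/t = (-18 + 387 + 2*(-56 + 8*(2*2)*27))/683352 + 1067339/(-4652043) = (-18 + 387 + 2*(-56 + 8*4*27))*(1/683352) + 1067339*(-1/4652043) = (-18 + 387 + 2*(-56 + 864))*(1/683352) - 1067339/4652043 = (-18 + 387 + 2*808)*(1/683352) - 1067339/4652043 = (-18 + 387 + 1616)*(1/683352) - 1067339/4652043 = 1985*(1/683352) - 1067339/4652043 = 1985/683352 - 1067339/4652043 = -240044644991/1059660962712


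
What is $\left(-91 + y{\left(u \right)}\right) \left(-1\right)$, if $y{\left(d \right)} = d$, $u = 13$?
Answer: $78$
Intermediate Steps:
$\left(-91 + y{\left(u \right)}\right) \left(-1\right) = \left(-91 + 13\right) \left(-1\right) = \left(-78\right) \left(-1\right) = 78$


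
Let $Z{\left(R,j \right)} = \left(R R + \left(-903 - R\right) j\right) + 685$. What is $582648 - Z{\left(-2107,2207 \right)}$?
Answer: $-6514714$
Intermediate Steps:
$Z{\left(R,j \right)} = 685 + R^{2} + j \left(-903 - R\right)$ ($Z{\left(R,j \right)} = \left(R^{2} + j \left(-903 - R\right)\right) + 685 = 685 + R^{2} + j \left(-903 - R\right)$)
$582648 - Z{\left(-2107,2207 \right)} = 582648 - \left(685 + \left(-2107\right)^{2} - 1992921 - \left(-2107\right) 2207\right) = 582648 - \left(685 + 4439449 - 1992921 + 4650149\right) = 582648 - 7097362 = -6514714$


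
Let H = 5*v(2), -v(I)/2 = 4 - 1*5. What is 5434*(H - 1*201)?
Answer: -1037894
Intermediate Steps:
v(I) = 2 (v(I) = -2*(4 - 1*5) = -2*(4 - 5) = -2*(-1) = 2)
H = 10 (H = 5*2 = 10)
5434*(H - 1*201) = 5434*(10 - 1*201) = 5434*(10 - 201) = 5434*(-191) = -1037894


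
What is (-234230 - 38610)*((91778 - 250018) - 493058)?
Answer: 177700146320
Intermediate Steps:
(-234230 - 38610)*((91778 - 250018) - 493058) = -272840*(-158240 - 493058) = -272840*(-651298) = 177700146320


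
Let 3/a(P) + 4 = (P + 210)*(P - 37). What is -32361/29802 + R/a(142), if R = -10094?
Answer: -3705718437337/29802 ≈ -1.2434e+8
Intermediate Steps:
a(P) = 3/(-4 + (-37 + P)*(210 + P)) (a(P) = 3/(-4 + (P + 210)*(P - 37)) = 3/(-4 + (210 + P)*(-37 + P)) = 3/(-4 + (-37 + P)*(210 + P)))
-32361/29802 + R/a(142) = -32361/29802 - 10094/(3/(-7774 + 142² + 173*142)) = -32361*1/29802 - 10094/(3/(-7774 + 20164 + 24566)) = -10787/9934 - 10094/(3/36956) = -10787/9934 - 10094/(3*(1/36956)) = -10787/9934 - 10094/3/36956 = -10787/9934 - 10094*36956/3 = -10787/9934 - 373033864/3 = -3705718437337/29802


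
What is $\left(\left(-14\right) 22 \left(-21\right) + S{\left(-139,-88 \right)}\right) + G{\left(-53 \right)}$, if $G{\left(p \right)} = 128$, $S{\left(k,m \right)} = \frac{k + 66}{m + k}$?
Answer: $\frac{1497365}{227} \approx 6596.3$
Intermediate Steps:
$S{\left(k,m \right)} = \frac{66 + k}{k + m}$
$\left(\left(-14\right) 22 \left(-21\right) + S{\left(-139,-88 \right)}\right) + G{\left(-53 \right)} = \left(\left(-14\right) 22 \left(-21\right) + \frac{66 - 139}{-139 - 88}\right) + 128 = \left(\left(-308\right) \left(-21\right) + \frac{1}{-227} \left(-73\right)\right) + 128 = \left(6468 - - \frac{73}{227}\right) + 128 = \left(6468 + \frac{73}{227}\right) + 128 = \frac{1468309}{227} + 128 = \frac{1497365}{227}$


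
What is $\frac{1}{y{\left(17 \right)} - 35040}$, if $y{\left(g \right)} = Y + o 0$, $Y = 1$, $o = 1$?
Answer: $- \frac{1}{35039} \approx -2.854 \cdot 10^{-5}$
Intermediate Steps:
$y{\left(g \right)} = 1$ ($y{\left(g \right)} = 1 + 1 \cdot 0 = 1 + 0 = 1$)
$\frac{1}{y{\left(17 \right)} - 35040} = \frac{1}{1 - 35040} = \frac{1}{-35039} = - \frac{1}{35039}$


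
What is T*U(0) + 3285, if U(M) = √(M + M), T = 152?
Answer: 3285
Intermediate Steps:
U(M) = √2*√M (U(M) = √(2*M) = √2*√M)
T*U(0) + 3285 = 152*(√2*√0) + 3285 = 152*(√2*0) + 3285 = 152*0 + 3285 = 0 + 3285 = 3285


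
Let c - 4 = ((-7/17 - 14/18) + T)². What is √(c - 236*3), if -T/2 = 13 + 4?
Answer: 8*√195430/153 ≈ 23.115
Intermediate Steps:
T = -34 (T = -2*(13 + 4) = -2*17 = -34)
c = 29081092/23409 (c = 4 + ((-7/17 - 14/18) - 34)² = 4 + ((-7*1/17 - 14*1/18) - 34)² = 4 + ((-7/17 - 7/9) - 34)² = 4 + (-182/153 - 34)² = 4 + (-5384/153)² = 4 + 28987456/23409 = 29081092/23409 ≈ 1242.3)
√(c - 236*3) = √(29081092/23409 - 236*3) = √(29081092/23409 - 708) = √(12507520/23409) = 8*√195430/153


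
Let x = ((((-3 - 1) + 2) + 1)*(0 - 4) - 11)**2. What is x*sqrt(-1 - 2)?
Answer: 49*I*sqrt(3) ≈ 84.87*I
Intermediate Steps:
x = 49 (x = (((-4 + 2) + 1)*(-4) - 11)**2 = ((-2 + 1)*(-4) - 11)**2 = (-1*(-4) - 11)**2 = (4 - 11)**2 = (-7)**2 = 49)
x*sqrt(-1 - 2) = 49*sqrt(-1 - 2) = 49*sqrt(-3) = 49*(I*sqrt(3)) = 49*I*sqrt(3)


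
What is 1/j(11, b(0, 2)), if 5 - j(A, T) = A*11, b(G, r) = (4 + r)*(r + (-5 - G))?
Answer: -1/116 ≈ -0.0086207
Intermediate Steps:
b(G, r) = (4 + r)*(-5 + r - G)
j(A, T) = 5 - 11*A (j(A, T) = 5 - A*11 = 5 - 11*A)
1/j(11, b(0, 2)) = 1/(5 - 11*11) = 1/(5 - 121) = 1/(-116) = -1/116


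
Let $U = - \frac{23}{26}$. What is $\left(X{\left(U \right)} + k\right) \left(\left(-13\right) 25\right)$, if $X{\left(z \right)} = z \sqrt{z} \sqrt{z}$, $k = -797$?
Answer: $\frac{13456075}{52} \approx 2.5877 \cdot 10^{5}$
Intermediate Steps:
$U = - \frac{23}{26}$ ($U = \left(-23\right) \frac{1}{26} = - \frac{23}{26} \approx -0.88461$)
$X{\left(z \right)} = z^{2}$ ($X{\left(z \right)} = z^{\frac{3}{2}} \sqrt{z} = z^{2}$)
$\left(X{\left(U \right)} + k\right) \left(\left(-13\right) 25\right) = \left(\left(- \frac{23}{26}\right)^{2} - 797\right) \left(\left(-13\right) 25\right) = \left(\frac{529}{676} - 797\right) \left(-325\right) = \left(- \frac{538243}{676}\right) \left(-325\right) = \frac{13456075}{52}$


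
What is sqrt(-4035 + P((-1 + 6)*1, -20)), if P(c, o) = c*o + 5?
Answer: I*sqrt(4130) ≈ 64.265*I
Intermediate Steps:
P(c, o) = 5 + c*o
sqrt(-4035 + P((-1 + 6)*1, -20)) = sqrt(-4035 + (5 + ((-1 + 6)*1)*(-20))) = sqrt(-4035 + (5 + (5*1)*(-20))) = sqrt(-4035 + (5 + 5*(-20))) = sqrt(-4035 + (5 - 100)) = sqrt(-4035 - 95) = sqrt(-4130) = I*sqrt(4130)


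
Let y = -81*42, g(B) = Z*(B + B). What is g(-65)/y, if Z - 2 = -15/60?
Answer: 65/972 ≈ 0.066872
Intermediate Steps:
Z = 7/4 (Z = 2 - 15/60 = 2 - 15*1/60 = 2 - ¼ = 7/4 ≈ 1.7500)
g(B) = 7*B/2 (g(B) = 7*(B + B)/4 = 7*(2*B)/4 = 7*B/2)
y = -3402
g(-65)/y = ((7/2)*(-65))/(-3402) = -455/2*(-1/3402) = 65/972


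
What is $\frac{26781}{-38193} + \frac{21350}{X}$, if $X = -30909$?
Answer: $- \frac{547731493}{393502479} \approx -1.3919$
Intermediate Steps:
$\frac{26781}{-38193} + \frac{21350}{X} = \frac{26781}{-38193} + \frac{21350}{-30909} = 26781 \left(- \frac{1}{38193}\right) + 21350 \left(- \frac{1}{30909}\right) = - \frac{8927}{12731} - \frac{21350}{30909} = - \frac{547731493}{393502479}$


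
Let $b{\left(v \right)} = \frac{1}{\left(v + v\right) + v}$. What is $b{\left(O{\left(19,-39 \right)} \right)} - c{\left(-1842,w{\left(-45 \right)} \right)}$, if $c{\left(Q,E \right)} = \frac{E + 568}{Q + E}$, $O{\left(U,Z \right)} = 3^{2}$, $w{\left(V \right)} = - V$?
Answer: $\frac{6116}{16173} \approx 0.37816$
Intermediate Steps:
$O{\left(U,Z \right)} = 9$
$b{\left(v \right)} = \frac{1}{3 v}$ ($b{\left(v \right)} = \frac{1}{2 v + v} = \frac{1}{3 v}$)
$c{\left(Q,E \right)} = \frac{568 + E}{E + Q}$
$b{\left(O{\left(19,-39 \right)} \right)} - c{\left(-1842,w{\left(-45 \right)} \right)} = \frac{1}{3 \cdot 9} - \frac{568 - -45}{\left(-1\right) \left(-45\right) - 1842} = \frac{1}{3} \cdot \frac{1}{9} - \frac{568 + 45}{45 - 1842} = \frac{1}{27} - \frac{1}{-1797} \cdot 613 = \frac{1}{27} - \left(- \frac{1}{1797}\right) 613 = \frac{1}{27} - - \frac{613}{1797} = \frac{1}{27} + \frac{613}{1797} = \frac{6116}{16173}$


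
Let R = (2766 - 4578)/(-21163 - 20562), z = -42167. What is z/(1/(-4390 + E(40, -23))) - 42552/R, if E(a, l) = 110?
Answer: 27103731910/151 ≈ 1.7949e+8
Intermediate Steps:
R = 1812/41725 (R = -1812/(-41725) = -1812*(-1/41725) = 1812/41725 ≈ 0.043427)
z/(1/(-4390 + E(40, -23))) - 42552/R = -42167/(1/(-4390 + 110)) - 42552/1812/41725 = -42167/(1/(-4280)) - 42552*41725/1812 = -42167/(-1/4280) - 147956850/151 = -42167*(-4280) - 147956850/151 = 180474760 - 147956850/151 = 27103731910/151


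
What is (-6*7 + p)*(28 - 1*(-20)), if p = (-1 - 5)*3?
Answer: -2880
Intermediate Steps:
p = -18 (p = -6*3 = -18)
(-6*7 + p)*(28 - 1*(-20)) = (-6*7 - 18)*(28 - 1*(-20)) = (-42 - 18)*(28 + 20) = -60*48 = -2880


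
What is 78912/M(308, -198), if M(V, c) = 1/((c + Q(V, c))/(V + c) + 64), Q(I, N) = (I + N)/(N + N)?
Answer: 269946992/55 ≈ 4.9081e+6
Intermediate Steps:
Q(I, N) = (I + N)/(2*N) (Q(I, N) = (I + N)/((2*N)) = (I + N)*(1/(2*N)) = (I + N)/(2*N))
M(V, c) = 1/(64 + (c + (V + c)/(2*c))/(V + c)) (M(V, c) = 1/((c + (V + c)/(2*c))/(V + c) + 64) = 1/(64 + (c + (V + c)/(2*c))/(V + c)))
78912/M(308, -198) = 78912/((2*(-198)*(308 - 198)/(308 - 198 + 2*(-198)*(64*308 + 65*(-198))))) = 78912/((2*(-198)*110/(308 - 198 + 2*(-198)*(19712 - 12870)))) = 78912/((2*(-198)*110/(308 - 198 + 2*(-198)*6842))) = 78912/((2*(-198)*110/(308 - 198 - 2709432))) = 78912/((2*(-198)*110/(-2709322))) = 78912/((2*(-198)*(-1/2709322)*110)) = 78912/(1980/123151) = 78912*(123151/1980) = 269946992/55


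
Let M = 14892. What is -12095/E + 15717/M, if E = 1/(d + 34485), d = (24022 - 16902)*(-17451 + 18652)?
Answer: -515476118240661/4964 ≈ -1.0384e+11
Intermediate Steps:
d = 8551120 (d = 7120*1201 = 8551120)
E = 1/8585605 (E = 1/(8551120 + 34485) = 1/8585605 ≈ 1.1647e-7)
-12095/E + 15717/M = -12095/1/8585605 + 15717/14892 = -12095*8585605 + 15717*(1/14892) = -103842892475 + 5239/4964 = -515476118240661/4964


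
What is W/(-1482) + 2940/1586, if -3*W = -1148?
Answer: 216356/135603 ≈ 1.5955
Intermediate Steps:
W = 1148/3 (W = -⅓*(-1148) = 1148/3 ≈ 382.67)
W/(-1482) + 2940/1586 = (1148/3)/(-1482) + 2940/1586 = (1148/3)*(-1/1482) + 2940*(1/1586) = -574/2223 + 1470/793 = 216356/135603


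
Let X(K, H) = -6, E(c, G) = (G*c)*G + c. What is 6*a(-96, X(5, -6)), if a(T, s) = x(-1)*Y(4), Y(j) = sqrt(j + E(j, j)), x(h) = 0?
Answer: 0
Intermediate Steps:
E(c, G) = c + c*G**2 (E(c, G) = c*G**2 + c = c + c*G**2)
Y(j) = sqrt(j + j*(1 + j**2))
a(T, s) = 0 (a(T, s) = 0*sqrt(4*(2 + 4**2)) = 0*sqrt(4*(2 + 16)) = 0*sqrt(4*18) = 0*sqrt(72) = 0*(6*sqrt(2)) = 0)
6*a(-96, X(5, -6)) = 6*0 = 0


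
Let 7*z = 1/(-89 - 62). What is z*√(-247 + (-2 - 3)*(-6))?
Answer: -I*√217/1057 ≈ -0.013937*I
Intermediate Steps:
z = -1/1057 (z = 1/(7*(-89 - 62)) = (⅐)/(-151) = (⅐)*(-1/151) = -1/1057 ≈ -0.00094607)
z*√(-247 + (-2 - 3)*(-6)) = -√(-247 + (-2 - 3)*(-6))/1057 = -√(-247 - 5*(-6))/1057 = -√(-247 + 30)/1057 = -I*√217/1057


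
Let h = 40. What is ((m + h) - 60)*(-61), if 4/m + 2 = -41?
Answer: 52704/43 ≈ 1225.7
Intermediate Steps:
m = -4/43 (m = 4/(-2 - 41) = 4/(-43) = 4*(-1/43) = -4/43 ≈ -0.093023)
((m + h) - 60)*(-61) = ((-4/43 + 40) - 60)*(-61) = (1716/43 - 60)*(-61) = -864/43*(-61) = 52704/43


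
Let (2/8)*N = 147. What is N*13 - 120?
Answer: 7524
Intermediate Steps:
N = 588 (N = 4*147 = 588)
N*13 - 120 = 588*13 - 120 = 7644 - 120 = 7524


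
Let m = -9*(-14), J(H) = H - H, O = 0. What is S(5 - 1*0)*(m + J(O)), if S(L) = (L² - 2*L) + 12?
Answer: 3402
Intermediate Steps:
S(L) = 12 + L² - 2*L
J(H) = 0
m = 126
S(5 - 1*0)*(m + J(O)) = (12 + (5 - 1*0)² - 2*(5 - 1*0))*(126 + 0) = (12 + (5 + 0)² - 2*(5 + 0))*126 = (12 + 5² - 2*5)*126 = (12 + 25 - 10)*126 = 27*126 = 3402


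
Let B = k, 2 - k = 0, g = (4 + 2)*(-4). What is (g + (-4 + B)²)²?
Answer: 400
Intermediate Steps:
g = -24 (g = 6*(-4) = -24)
k = 2 (k = 2 - 1*0 = 2 + 0 = 2)
B = 2
(g + (-4 + B)²)² = (-24 + (-4 + 2)²)² = (-24 + (-2)²)² = (-24 + 4)² = (-20)² = 400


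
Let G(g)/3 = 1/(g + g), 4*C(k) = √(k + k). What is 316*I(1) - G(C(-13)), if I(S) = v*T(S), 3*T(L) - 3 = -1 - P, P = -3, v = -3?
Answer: -1580 + 3*I*√26/13 ≈ -1580.0 + 1.1767*I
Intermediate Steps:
T(L) = 5/3 (T(L) = 1 + (-1 - 1*(-3))/3 = 1 + (-1 + 3)/3 = 1 + (⅓)*2 = 1 + ⅔ = 5/3)
I(S) = -5 (I(S) = -3*5/3 = -5)
C(k) = √2*√k/4 (C(k) = √(k + k)/4 = √(2*k)/4 = (√2*√k)/4 = √2*√k/4)
G(g) = 3/(2*g) (G(g) = 3/(g + g) = 3/((2*g)) = 3*(1/(2*g)) = 3/(2*g))
316*I(1) - G(C(-13)) = 316*(-5) - 3/(2*(√2*√(-13)/4)) = -1580 - 3/(2*(√2*(I*√13)/4)) = -1580 - 3/(2*(I*√26/4)) = -1580 - 3*(-2*I*√26/13)/2 = -1580 - (-3)*I*√26/13 = -1580 + 3*I*√26/13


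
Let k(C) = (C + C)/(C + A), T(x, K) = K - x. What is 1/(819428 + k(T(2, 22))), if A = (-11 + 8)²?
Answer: 29/23763452 ≈ 1.2204e-6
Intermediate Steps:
A = 9 (A = (-3)² = 9)
k(C) = 2*C/(9 + C) (k(C) = (C + C)/(C + 9) = (2*C)/(9 + C) = 2*C/(9 + C))
1/(819428 + k(T(2, 22))) = 1/(819428 + 2*(22 - 1*2)/(9 + (22 - 1*2))) = 1/(819428 + 2*(22 - 2)/(9 + (22 - 2))) = 1/(819428 + 2*20/(9 + 20)) = 1/(819428 + 2*20/29) = 1/(819428 + 2*20*(1/29)) = 1/(819428 + 40/29) = 1/(23763452/29) = 29/23763452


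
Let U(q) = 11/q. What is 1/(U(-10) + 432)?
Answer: 10/4309 ≈ 0.0023207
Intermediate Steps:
1/(U(-10) + 432) = 1/(11/(-10) + 432) = 1/(11*(-⅒) + 432) = 1/(-11/10 + 432) = 1/(4309/10) = 10/4309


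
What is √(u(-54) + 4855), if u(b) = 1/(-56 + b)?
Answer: √58745390/110 ≈ 69.678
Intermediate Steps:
√(u(-54) + 4855) = √(1/(-56 - 54) + 4855) = √(1/(-110) + 4855) = √(-1/110 + 4855) = √(534049/110) = √58745390/110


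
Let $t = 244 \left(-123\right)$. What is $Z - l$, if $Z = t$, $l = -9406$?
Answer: $-20606$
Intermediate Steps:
$t = -30012$
$Z = -30012$
$Z - l = -30012 - -9406 = -30012 + 9406 = -20606$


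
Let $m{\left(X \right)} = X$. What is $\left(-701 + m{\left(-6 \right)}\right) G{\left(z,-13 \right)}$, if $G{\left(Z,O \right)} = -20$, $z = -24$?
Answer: $14140$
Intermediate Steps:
$\left(-701 + m{\left(-6 \right)}\right) G{\left(z,-13 \right)} = \left(-701 - 6\right) \left(-20\right) = \left(-707\right) \left(-20\right) = 14140$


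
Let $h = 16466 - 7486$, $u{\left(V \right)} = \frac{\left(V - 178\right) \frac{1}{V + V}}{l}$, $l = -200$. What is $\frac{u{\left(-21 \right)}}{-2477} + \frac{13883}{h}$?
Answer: $\frac{14443129571}{9342253200} \approx 1.546$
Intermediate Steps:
$u{\left(V \right)} = - \frac{-178 + V}{400 V}$ ($u{\left(V \right)} = \frac{\left(V - 178\right) \frac{1}{V + V}}{-200} = \frac{-178 + V}{2 V} \left(- \frac{1}{200}\right) = - \frac{-178 + V}{400 V}$)
$h = 8980$
$\frac{u{\left(-21 \right)}}{-2477} + \frac{13883}{h} = \frac{\frac{1}{400} \frac{1}{-21} \left(178 - -21\right)}{-2477} + \frac{13883}{8980} = \frac{1}{400} \left(- \frac{1}{21}\right) \left(178 + 21\right) \left(- \frac{1}{2477}\right) + 13883 \cdot \frac{1}{8980} = \frac{1}{400} \left(- \frac{1}{21}\right) 199 \left(- \frac{1}{2477}\right) + \frac{13883}{8980} = \left(- \frac{199}{8400}\right) \left(- \frac{1}{2477}\right) + \frac{13883}{8980} = \frac{199}{20806800} + \frac{13883}{8980} = \frac{14443129571}{9342253200}$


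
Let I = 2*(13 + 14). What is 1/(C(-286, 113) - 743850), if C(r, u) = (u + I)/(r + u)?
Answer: -173/128686217 ≈ -1.3444e-6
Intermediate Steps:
I = 54 (I = 2*27 = 54)
C(r, u) = (54 + u)/(r + u) (C(r, u) = (u + 54)/(r + u) = (54 + u)/(r + u))
1/(C(-286, 113) - 743850) = 1/((54 + 113)/(-286 + 113) - 743850) = 1/(167/(-173) - 743850) = 1/(-1/173*167 - 743850) = 1/(-167/173 - 743850) = 1/(-128686217/173) = -173/128686217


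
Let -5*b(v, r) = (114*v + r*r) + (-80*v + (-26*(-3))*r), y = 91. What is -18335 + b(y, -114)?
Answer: -98873/5 ≈ -19775.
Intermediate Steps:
b(v, r) = -78*r/5 - 34*v/5 - r²/5 (b(v, r) = -((114*v + r*r) + (-80*v + (-26*(-3))*r))/5 = -((114*v + r²) + (-80*v + 78*r))/5 = -((r² + 114*v) + (-80*v + 78*r))/5 = -(r² + 34*v + 78*r)/5 = -78*r/5 - 34*v/5 - r²/5)
-18335 + b(y, -114) = -18335 + (-78/5*(-114) - 34/5*91 - ⅕*(-114)²) = -18335 + (8892/5 - 3094/5 - ⅕*12996) = -18335 + (8892/5 - 3094/5 - 12996/5) = -18335 - 7198/5 = -98873/5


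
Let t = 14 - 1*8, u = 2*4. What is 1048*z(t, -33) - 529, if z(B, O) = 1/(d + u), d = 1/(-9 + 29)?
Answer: -64209/161 ≈ -398.81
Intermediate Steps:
u = 8
d = 1/20 ≈ 0.050000
t = 6 (t = 14 - 8 = 6)
z(B, O) = 20/161 (z(B, O) = 1/(1/20 + 8) = 1/(161/20) = 20/161)
1048*z(t, -33) - 529 = 1048*(20/161) - 529 = 20960/161 - 529 = -64209/161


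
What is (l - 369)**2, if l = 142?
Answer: 51529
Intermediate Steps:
(l - 369)**2 = (142 - 369)**2 = (-227)**2 = 51529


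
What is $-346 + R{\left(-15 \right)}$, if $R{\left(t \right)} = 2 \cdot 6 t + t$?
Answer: $-541$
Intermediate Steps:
$R{\left(t \right)} = 13 t$ ($R{\left(t \right)} = 12 t + t = 13 t$)
$-346 + R{\left(-15 \right)} = -346 + 13 \left(-15\right) = -346 - 195 = -541$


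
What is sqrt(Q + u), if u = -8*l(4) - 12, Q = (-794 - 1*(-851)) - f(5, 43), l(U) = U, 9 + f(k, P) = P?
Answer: I*sqrt(21) ≈ 4.5826*I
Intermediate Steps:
f(k, P) = -9 + P
Q = 23 (Q = (-794 - 1*(-851)) - (-9 + 43) = (-794 + 851) - 1*34 = 57 - 34 = 23)
u = -44 (u = -8*4 - 12 = -1*32 - 12 = -32 - 12 = -44)
sqrt(Q + u) = sqrt(23 - 44) = sqrt(-21) = I*sqrt(21)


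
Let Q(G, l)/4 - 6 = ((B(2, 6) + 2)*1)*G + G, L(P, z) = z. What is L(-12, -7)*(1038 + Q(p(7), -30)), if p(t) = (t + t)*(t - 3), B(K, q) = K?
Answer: -15274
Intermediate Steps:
p(t) = 2*t*(-3 + t) (p(t) = (2*t)*(-3 + t) = 2*t*(-3 + t))
Q(G, l) = 24 + 20*G (Q(G, l) = 24 + 4*(((2 + 2)*1)*G + G) = 24 + 4*((4*1)*G + G) = 24 + 4*(4*G + G) = 24 + 4*(5*G) = 24 + 20*G)
L(-12, -7)*(1038 + Q(p(7), -30)) = -7*(1038 + (24 + 20*(2*7*(-3 + 7)))) = -7*(1038 + (24 + 20*(2*7*4))) = -7*(1038 + (24 + 20*56)) = -7*(1038 + (24 + 1120)) = -7*(1038 + 1144) = -7*2182 = -15274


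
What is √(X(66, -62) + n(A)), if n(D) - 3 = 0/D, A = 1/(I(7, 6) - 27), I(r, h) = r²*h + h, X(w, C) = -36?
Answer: I*√33 ≈ 5.7446*I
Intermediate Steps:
I(r, h) = h + h*r² (I(r, h) = h*r² + h = h + h*r²)
A = 1/273 (A = 1/(6*(1 + 7²) - 27) = 1/(6*(1 + 49) - 27) = 1/(6*50 - 27) = 1/(300 - 27) = 1/273 ≈ 0.0036630)
n(D) = 3 (n(D) = 3 + 0/D = 3 + 0 = 3)
√(X(66, -62) + n(A)) = √(-36 + 3) = √(-33) = I*√33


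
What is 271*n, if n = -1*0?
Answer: 0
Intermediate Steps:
n = 0
271*n = 271*0 = 0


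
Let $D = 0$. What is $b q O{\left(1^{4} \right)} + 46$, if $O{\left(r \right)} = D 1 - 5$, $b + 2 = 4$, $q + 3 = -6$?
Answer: $136$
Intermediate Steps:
$q = -9$ ($q = -3 - 6 = -9$)
$b = 2$ ($b = -2 + 4 = 2$)
$O{\left(r \right)} = -5$ ($O{\left(r \right)} = 0 \cdot 1 - 5 = 0 - 5 = -5$)
$b q O{\left(1^{4} \right)} + 46 = 2 \left(-9\right) \left(-5\right) + 46 = \left(-18\right) \left(-5\right) + 46 = 90 + 46 = 136$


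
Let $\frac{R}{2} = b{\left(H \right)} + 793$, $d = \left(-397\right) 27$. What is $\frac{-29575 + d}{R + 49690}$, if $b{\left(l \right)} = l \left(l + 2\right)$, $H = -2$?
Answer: $- \frac{20147}{25638} \approx -0.78583$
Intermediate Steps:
$d = -10719$
$b{\left(l \right)} = l \left(2 + l\right)$
$R = 1586$ ($R = 2 \left(- 2 \left(2 - 2\right) + 793\right) = 2 \left(\left(-2\right) 0 + 793\right) = 2 \left(0 + 793\right) = 2 \cdot 793 = 1586$)
$\frac{-29575 + d}{R + 49690} = \frac{-29575 - 10719}{1586 + 49690} = - \frac{40294}{51276} = \left(-40294\right) \frac{1}{51276} = - \frac{20147}{25638}$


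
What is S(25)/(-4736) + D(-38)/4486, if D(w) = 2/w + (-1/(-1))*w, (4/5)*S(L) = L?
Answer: -12175381/807336448 ≈ -0.015081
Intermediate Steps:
S(L) = 5*L/4
D(w) = w + 2/w (D(w) = 2/w + (-1*(-1))*w = 2/w + 1*w = 2/w + w = w + 2/w)
S(25)/(-4736) + D(-38)/4486 = ((5/4)*25)/(-4736) + (-38 + 2/(-38))/4486 = (125/4)*(-1/4736) + (-38 + 2*(-1/38))*(1/4486) = -125/18944 + (-38 - 1/19)*(1/4486) = -125/18944 - 723/19*1/4486 = -125/18944 - 723/85234 = -12175381/807336448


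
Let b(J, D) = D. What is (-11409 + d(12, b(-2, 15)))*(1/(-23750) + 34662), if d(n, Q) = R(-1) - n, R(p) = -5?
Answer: -4703070136787/11875 ≈ -3.9605e+8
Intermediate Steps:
d(n, Q) = -5 - n
(-11409 + d(12, b(-2, 15)))*(1/(-23750) + 34662) = (-11409 + (-5 - 1*12))*(1/(-23750) + 34662) = (-11409 + (-5 - 12))*(-1/23750 + 34662) = (-11409 - 17)*(823222499/23750) = -11426*823222499/23750 = -4703070136787/11875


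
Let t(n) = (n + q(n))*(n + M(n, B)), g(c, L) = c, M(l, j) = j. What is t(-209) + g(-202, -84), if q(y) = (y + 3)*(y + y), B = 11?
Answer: -17008204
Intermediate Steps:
q(y) = 2*y*(3 + y) (q(y) = (3 + y)*(2*y) = 2*y*(3 + y))
t(n) = (11 + n)*(n + 2*n*(3 + n)) (t(n) = (n + 2*n*(3 + n))*(n + 11) = (n + 2*n*(3 + n))*(11 + n) = (11 + n)*(n + 2*n*(3 + n)))
t(-209) + g(-202, -84) = -209*(77 + 2*(-209)² + 29*(-209)) - 202 = -209*(77 + 2*43681 - 6061) - 202 = -209*(77 + 87362 - 6061) - 202 = -209*81378 - 202 = -17008002 - 202 = -17008204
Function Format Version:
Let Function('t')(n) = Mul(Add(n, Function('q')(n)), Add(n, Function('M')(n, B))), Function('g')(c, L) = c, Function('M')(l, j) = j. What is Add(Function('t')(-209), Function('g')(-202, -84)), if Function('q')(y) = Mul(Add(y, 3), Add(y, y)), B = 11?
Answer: -17008204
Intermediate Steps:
Function('q')(y) = Mul(2, y, Add(3, y)) (Function('q')(y) = Mul(Add(3, y), Mul(2, y)) = Mul(2, y, Add(3, y)))
Function('t')(n) = Mul(Add(11, n), Add(n, Mul(2, n, Add(3, n)))) (Function('t')(n) = Mul(Add(n, Mul(2, n, Add(3, n))), Add(n, 11)) = Mul(Add(n, Mul(2, n, Add(3, n))), Add(11, n)) = Mul(Add(11, n), Add(n, Mul(2, n, Add(3, n)))))
Add(Function('t')(-209), Function('g')(-202, -84)) = Add(Mul(-209, Add(77, Mul(2, Pow(-209, 2)), Mul(29, -209))), -202) = Add(Mul(-209, Add(77, Mul(2, 43681), -6061)), -202) = Add(Mul(-209, Add(77, 87362, -6061)), -202) = Add(Mul(-209, 81378), -202) = Add(-17008002, -202) = -17008204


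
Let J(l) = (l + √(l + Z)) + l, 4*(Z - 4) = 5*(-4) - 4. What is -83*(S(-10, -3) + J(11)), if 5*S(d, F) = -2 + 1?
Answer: -10292/5 ≈ -2058.4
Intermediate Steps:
Z = -2 (Z = 4 + (5*(-4) - 4)/4 = 4 + (-20 - 4)/4 = 4 + (¼)*(-24) = 4 - 6 = -2)
J(l) = √(-2 + l) + 2*l (J(l) = (l + √(l - 2)) + l = (l + √(-2 + l)) + l = √(-2 + l) + 2*l)
S(d, F) = -⅕ (S(d, F) = (-2 + 1)/5 = (⅕)*(-1) = -⅕)
-83*(S(-10, -3) + J(11)) = -83*(-⅕ + (√(-2 + 11) + 2*11)) = -83*(-⅕ + (√9 + 22)) = -83*(-⅕ + (3 + 22)) = -83*(-⅕ + 25) = -83*124/5 = -10292/5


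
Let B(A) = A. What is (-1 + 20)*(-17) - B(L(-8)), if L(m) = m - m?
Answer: -323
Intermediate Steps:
L(m) = 0
(-1 + 20)*(-17) - B(L(-8)) = (-1 + 20)*(-17) - 1*0 = 19*(-17) + 0 = -323 + 0 = -323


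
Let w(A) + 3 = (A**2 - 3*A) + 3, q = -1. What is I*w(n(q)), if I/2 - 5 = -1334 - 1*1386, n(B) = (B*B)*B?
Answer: -21720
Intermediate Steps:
n(B) = B**3 (n(B) = B**2*B = B**3)
I = -5430 (I = 10 + 2*(-1334 - 1*1386) = 10 + 2*(-1334 - 1386) = 10 + 2*(-2720) = 10 - 5440 = -5430)
w(A) = A**2 - 3*A (w(A) = -3 + ((A**2 - 3*A) + 3) = -3 + (3 + A**2 - 3*A) = A**2 - 3*A)
I*w(n(q)) = -5430*(-1)**3*(-3 + (-1)**3) = -(-5430)*(-3 - 1) = -(-5430)*(-4) = -5430*4 = -21720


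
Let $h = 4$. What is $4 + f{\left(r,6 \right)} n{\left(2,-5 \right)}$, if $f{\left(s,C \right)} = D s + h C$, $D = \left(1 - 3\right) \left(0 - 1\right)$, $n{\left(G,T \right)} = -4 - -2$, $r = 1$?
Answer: $-48$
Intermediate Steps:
$n{\left(G,T \right)} = -2$ ($n{\left(G,T \right)} = -4 + 2 = -2$)
$D = 2$ ($D = \left(-2\right) \left(-1\right) = 2$)
$f{\left(s,C \right)} = 2 s + 4 C$
$4 + f{\left(r,6 \right)} n{\left(2,-5 \right)} = 4 + \left(2 \cdot 1 + 4 \cdot 6\right) \left(-2\right) = 4 + \left(2 + 24\right) \left(-2\right) = 4 + 26 \left(-2\right) = 4 - 52 = -48$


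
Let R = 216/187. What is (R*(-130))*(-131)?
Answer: 3678480/187 ≈ 19671.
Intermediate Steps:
R = 216/187 (R = 216*(1/187) = 216/187 ≈ 1.1551)
(R*(-130))*(-131) = ((216/187)*(-130))*(-131) = -28080/187*(-131) = 3678480/187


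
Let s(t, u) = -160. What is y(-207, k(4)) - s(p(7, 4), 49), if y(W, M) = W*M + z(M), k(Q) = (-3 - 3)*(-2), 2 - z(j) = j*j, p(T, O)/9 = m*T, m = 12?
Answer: -2466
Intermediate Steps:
p(T, O) = 108*T (p(T, O) = 9*(12*T) = 108*T)
z(j) = 2 - j² (z(j) = 2 - j*j = 2 - j²)
k(Q) = 12 (k(Q) = -6*(-2) = 12)
y(W, M) = 2 - M² + M*W (y(W, M) = W*M + (2 - M²) = M*W + (2 - M²) = 2 - M² + M*W)
y(-207, k(4)) - s(p(7, 4), 49) = (2 - 1*12² + 12*(-207)) - 1*(-160) = (2 - 1*144 - 2484) + 160 = (2 - 144 - 2484) + 160 = -2626 + 160 = -2466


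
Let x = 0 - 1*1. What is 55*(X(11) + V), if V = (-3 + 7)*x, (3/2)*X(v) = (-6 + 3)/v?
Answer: -230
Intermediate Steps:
x = -1 (x = 0 - 1 = -1)
X(v) = -2/v (X(v) = 2*((-6 + 3)/v)/3 = 2*(-3/v)/3 = -2/v)
V = -4 (V = (-3 + 7)*(-1) = 4*(-1) = -4)
55*(X(11) + V) = 55*(-2/11 - 4) = 55*(-46/11) = -230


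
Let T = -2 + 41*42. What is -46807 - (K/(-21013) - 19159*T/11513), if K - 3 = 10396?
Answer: -10631103168956/241922669 ≈ -43944.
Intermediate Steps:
K = 10399 (K = 3 + 10396 = 10399)
T = 1720 (T = -2 + 1722 = 1720)
-46807 - (K/(-21013) - 19159*T/11513) = -46807 - (10399/(-21013) - 19159/(11513/1720)) = -46807 - (10399*(-1/21013) - 19159/(11513*(1/1720))) = -46807 - (-10399/21013 - 19159/11513/1720) = -46807 - (-10399/21013 - 19159*1720/11513) = -46807 - (-10399/21013 - 32953480/11513) = -46807 - 1*(-692571198927/241922669) = -46807 + 692571198927/241922669 = -10631103168956/241922669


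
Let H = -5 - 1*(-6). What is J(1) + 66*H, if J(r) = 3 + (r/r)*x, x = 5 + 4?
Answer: 78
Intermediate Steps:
x = 9
H = 1 (H = -5 + 6 = 1)
J(r) = 12 (J(r) = 3 + (r/r)*9 = 3 + 1*9 = 3 + 9 = 12)
J(1) + 66*H = 12 + 66*1 = 12 + 66 = 78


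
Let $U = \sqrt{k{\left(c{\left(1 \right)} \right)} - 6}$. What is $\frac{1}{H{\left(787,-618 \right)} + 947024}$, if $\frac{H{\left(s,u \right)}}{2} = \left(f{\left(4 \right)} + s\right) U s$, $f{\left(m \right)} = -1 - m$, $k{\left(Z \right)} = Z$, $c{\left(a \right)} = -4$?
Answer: $\frac{59189}{1002950924426} - \frac{307717 i \sqrt{10}}{4011803697704} \approx 5.9015 \cdot 10^{-8} - 2.4256 \cdot 10^{-7} i$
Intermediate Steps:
$U = i \sqrt{10}$ ($U = \sqrt{-4 - 6} = \sqrt{-10} = i \sqrt{10} \approx 3.1623 i$)
$H{\left(s,u \right)} = 2 i s \sqrt{10} \left(-5 + s\right)$ ($H{\left(s,u \right)} = 2 \left(\left(-1 - 4\right) + s\right) i \sqrt{10} s = 2 \left(\left(-1 - 4\right) + s\right) i s \sqrt{10} = 2 \left(-5 + s\right) i s \sqrt{10} = 2 i s \sqrt{10} \left(-5 + s\right)$)
$\frac{1}{H{\left(787,-618 \right)} + 947024} = \frac{1}{2 i 787 \sqrt{10} \left(-5 + 787\right) + 947024} = \frac{1}{2 i 787 \sqrt{10} \cdot 782 + 947024} = \frac{1}{1230868 i \sqrt{10} + 947024} = \frac{1}{947024 + 1230868 i \sqrt{10}}$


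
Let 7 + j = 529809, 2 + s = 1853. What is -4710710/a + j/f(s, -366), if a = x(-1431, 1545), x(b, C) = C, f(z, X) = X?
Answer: -84755465/18849 ≈ -4496.5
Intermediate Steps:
s = 1851 (s = -2 + 1853 = 1851)
j = 529802 (j = -7 + 529809 = 529802)
a = 1545
-4710710/a + j/f(s, -366) = -4710710/1545 + 529802/(-366) = -4710710*1/1545 + 529802*(-1/366) = -942142/309 - 264901/183 = -84755465/18849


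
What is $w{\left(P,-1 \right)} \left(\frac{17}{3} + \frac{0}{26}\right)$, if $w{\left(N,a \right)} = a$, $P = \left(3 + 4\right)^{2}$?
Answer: $- \frac{17}{3} \approx -5.6667$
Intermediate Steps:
$P = 49$ ($P = 7^{2} = 49$)
$w{\left(P,-1 \right)} \left(\frac{17}{3} + \frac{0}{26}\right) = - (\frac{17}{3} + \frac{0}{26}) = - (17 \cdot \frac{1}{3} + 0 \cdot \frac{1}{26}) = - (\frac{17}{3} + 0) = \left(-1\right) \frac{17}{3} = - \frac{17}{3}$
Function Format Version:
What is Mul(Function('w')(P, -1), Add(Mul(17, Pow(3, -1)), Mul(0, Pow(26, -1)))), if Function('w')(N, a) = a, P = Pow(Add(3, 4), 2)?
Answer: Rational(-17, 3) ≈ -5.6667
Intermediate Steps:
P = 49 (P = Pow(7, 2) = 49)
Mul(Function('w')(P, -1), Add(Mul(17, Pow(3, -1)), Mul(0, Pow(26, -1)))) = Mul(-1, Add(Mul(17, Pow(3, -1)), Mul(0, Pow(26, -1)))) = Mul(-1, Add(Mul(17, Rational(1, 3)), Mul(0, Rational(1, 26)))) = Mul(-1, Add(Rational(17, 3), 0)) = Mul(-1, Rational(17, 3)) = Rational(-17, 3)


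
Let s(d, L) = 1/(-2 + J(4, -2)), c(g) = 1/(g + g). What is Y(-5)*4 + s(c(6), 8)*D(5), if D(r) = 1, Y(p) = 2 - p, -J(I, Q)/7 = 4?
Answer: 839/30 ≈ 27.967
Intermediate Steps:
J(I, Q) = -28 (J(I, Q) = -7*4 = -28)
c(g) = 1/(2*g)
s(d, L) = -1/30 (s(d, L) = 1/(-2 - 28) = 1/(-30) = -1/30)
Y(-5)*4 + s(c(6), 8)*D(5) = (2 - 1*(-5))*4 - 1/30*1 = (2 + 5)*4 - 1/30 = 7*4 - 1/30 = 28 - 1/30 = 839/30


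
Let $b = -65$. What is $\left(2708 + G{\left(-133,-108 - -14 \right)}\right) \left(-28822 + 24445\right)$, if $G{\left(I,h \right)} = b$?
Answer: $-11568411$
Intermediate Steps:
$G{\left(I,h \right)} = -65$
$\left(2708 + G{\left(-133,-108 - -14 \right)}\right) \left(-28822 + 24445\right) = \left(2708 - 65\right) \left(-28822 + 24445\right) = 2643 \left(-4377\right) = -11568411$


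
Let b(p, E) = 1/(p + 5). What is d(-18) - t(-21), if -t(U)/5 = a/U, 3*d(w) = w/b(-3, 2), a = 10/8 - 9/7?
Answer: -7051/588 ≈ -11.992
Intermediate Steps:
a = -1/28 (a = 10*(⅛) - 9*⅐ = 5/4 - 9/7 = -1/28 ≈ -0.035714)
b(p, E) = 1/(5 + p)
d(w) = 2*w/3 (d(w) = (w/(1/(5 - 3)))/3 = (w/(1/2))/3 = (w/(½))/3 = (w*2)/3 = (2*w)/3 = 2*w/3)
t(U) = 5/(28*U) (t(U) = -(-5)/(28*U) = 5/(28*U))
d(-18) - t(-21) = (⅔)*(-18) - 5/(28*(-21)) = -12 - 5*(-1)/(28*21) = -12 - 1*(-5/588) = -12 + 5/588 = -7051/588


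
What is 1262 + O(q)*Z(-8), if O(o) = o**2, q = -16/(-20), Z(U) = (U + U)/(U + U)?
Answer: 31566/25 ≈ 1262.6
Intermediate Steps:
Z(U) = 1 (Z(U) = (2*U)/((2*U)) = (2*U)*(1/(2*U)) = 1)
q = 4/5 (q = -16*(-1/20) = 4/5 ≈ 0.80000)
1262 + O(q)*Z(-8) = 1262 + (4/5)**2*1 = 1262 + (16/25)*1 = 1262 + 16/25 = 31566/25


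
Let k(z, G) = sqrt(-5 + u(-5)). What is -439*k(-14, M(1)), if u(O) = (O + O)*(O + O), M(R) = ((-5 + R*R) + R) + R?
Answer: -439*sqrt(95) ≈ -4278.8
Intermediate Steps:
M(R) = -5 + R**2 + 2*R (M(R) = ((-5 + R**2) + R) + R = (-5 + R + R**2) + R = -5 + R**2 + 2*R)
u(O) = 4*O**2 (u(O) = (2*O)*(2*O) = 4*O**2)
k(z, G) = sqrt(95) (k(z, G) = sqrt(-5 + 4*(-5)**2) = sqrt(-5 + 4*25) = sqrt(-5 + 100) = sqrt(95))
-439*k(-14, M(1)) = -439*sqrt(95)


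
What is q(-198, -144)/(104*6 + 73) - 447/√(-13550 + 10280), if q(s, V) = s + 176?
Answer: -22/697 + 149*I*√3270/1090 ≈ -0.031564 + 7.8169*I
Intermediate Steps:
q(s, V) = 176 + s
q(-198, -144)/(104*6 + 73) - 447/√(-13550 + 10280) = (176 - 198)/(104*6 + 73) - 447/√(-13550 + 10280) = -22/(624 + 73) - 447*(-I*√3270/3270) = -22/697 - 447*(-I*√3270/3270) = -22*1/697 - (-149)*I*√3270/1090 = -22/697 + 149*I*√3270/1090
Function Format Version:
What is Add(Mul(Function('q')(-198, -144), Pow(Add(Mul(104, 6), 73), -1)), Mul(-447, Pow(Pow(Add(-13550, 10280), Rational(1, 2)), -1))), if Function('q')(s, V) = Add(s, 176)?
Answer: Add(Rational(-22, 697), Mul(Rational(149, 1090), I, Pow(3270, Rational(1, 2)))) ≈ Add(-0.031564, Mul(7.8169, I))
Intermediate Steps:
Function('q')(s, V) = Add(176, s)
Add(Mul(Function('q')(-198, -144), Pow(Add(Mul(104, 6), 73), -1)), Mul(-447, Pow(Pow(Add(-13550, 10280), Rational(1, 2)), -1))) = Add(Mul(Add(176, -198), Pow(Add(Mul(104, 6), 73), -1)), Mul(-447, Pow(Pow(Add(-13550, 10280), Rational(1, 2)), -1))) = Add(Mul(-22, Pow(Add(624, 73), -1)), Mul(-447, Pow(Pow(-3270, Rational(1, 2)), -1))) = Add(Mul(-22, Pow(697, -1)), Mul(-447, Pow(Mul(I, Pow(3270, Rational(1, 2))), -1))) = Add(Mul(-22, Rational(1, 697)), Mul(-447, Mul(Rational(-1, 3270), I, Pow(3270, Rational(1, 2))))) = Add(Rational(-22, 697), Mul(Rational(149, 1090), I, Pow(3270, Rational(1, 2))))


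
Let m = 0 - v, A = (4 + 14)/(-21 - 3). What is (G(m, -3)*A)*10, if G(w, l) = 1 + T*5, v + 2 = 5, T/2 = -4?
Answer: 585/2 ≈ 292.50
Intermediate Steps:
T = -8 (T = 2*(-4) = -8)
v = 3 (v = -2 + 5 = 3)
A = -3/4 (A = 18/(-24) = 18*(-1/24) = -3/4 ≈ -0.75000)
m = -3 (m = 0 - 1*3 = 0 - 3 = -3)
G(w, l) = -39 (G(w, l) = 1 - 8*5 = 1 - 40 = -39)
(G(m, -3)*A)*10 = -39*(-3/4)*10 = (117/4)*10 = 585/2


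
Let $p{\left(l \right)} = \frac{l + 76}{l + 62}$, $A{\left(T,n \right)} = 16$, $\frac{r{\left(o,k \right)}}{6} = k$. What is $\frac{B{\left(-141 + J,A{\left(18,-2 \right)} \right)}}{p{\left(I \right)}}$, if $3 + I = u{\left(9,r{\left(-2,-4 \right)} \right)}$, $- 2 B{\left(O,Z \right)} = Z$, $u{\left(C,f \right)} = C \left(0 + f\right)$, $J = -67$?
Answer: $- \frac{1256}{143} \approx -8.7832$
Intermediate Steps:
$r{\left(o,k \right)} = 6 k$
$u{\left(C,f \right)} = C f$
$B{\left(O,Z \right)} = - \frac{Z}{2}$
$I = -219$ ($I = -3 + 9 \cdot 6 \left(-4\right) = -3 + 9 \left(-24\right) = -3 - 216 = -219$)
$p{\left(l \right)} = \frac{76 + l}{62 + l}$
$\frac{B{\left(-141 + J,A{\left(18,-2 \right)} \right)}}{p{\left(I \right)}} = \frac{\left(- \frac{1}{2}\right) 16}{\frac{1}{62 - 219} \left(76 - 219\right)} = - \frac{8}{\frac{1}{-157} \left(-143\right)} = - \frac{8}{\left(- \frac{1}{157}\right) \left(-143\right)} = - \frac{8}{\frac{143}{157}} = \left(-8\right) \frac{157}{143} = - \frac{1256}{143}$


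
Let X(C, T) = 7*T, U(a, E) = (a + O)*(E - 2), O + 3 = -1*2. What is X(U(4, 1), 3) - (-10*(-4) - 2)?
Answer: -17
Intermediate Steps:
O = -5 (O = -3 - 1*2 = -3 - 2 = -5)
U(a, E) = (-5 + a)*(-2 + E) (U(a, E) = (a - 5)*(E - 2) = (-5 + a)*(-2 + E))
X(U(4, 1), 3) - (-10*(-4) - 2) = 7*3 - (-10*(-4) - 2) = 21 - (40 - 2) = 21 - 1*38 = 21 - 38 = -17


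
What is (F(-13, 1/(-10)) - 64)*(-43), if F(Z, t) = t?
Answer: 27563/10 ≈ 2756.3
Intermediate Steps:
(F(-13, 1/(-10)) - 64)*(-43) = (1/(-10) - 64)*(-43) = (-⅒ - 64)*(-43) = -641/10*(-43) = 27563/10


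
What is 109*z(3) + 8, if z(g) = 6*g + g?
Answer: 2297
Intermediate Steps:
z(g) = 7*g
109*z(3) + 8 = 109*(7*3) + 8 = 109*21 + 8 = 2289 + 8 = 2297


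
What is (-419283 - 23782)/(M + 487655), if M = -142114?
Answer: -63295/49363 ≈ -1.2822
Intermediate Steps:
(-419283 - 23782)/(M + 487655) = (-419283 - 23782)/(-142114 + 487655) = -443065/345541 = -443065*1/345541 = -63295/49363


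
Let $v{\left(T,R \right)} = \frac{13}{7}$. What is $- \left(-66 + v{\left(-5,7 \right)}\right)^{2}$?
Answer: $- \frac{201601}{49} \approx -4114.3$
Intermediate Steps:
$v{\left(T,R \right)} = \frac{13}{7}$ ($v{\left(T,R \right)} = 13 \cdot \frac{1}{7} = \frac{13}{7}$)
$- \left(-66 + v{\left(-5,7 \right)}\right)^{2} = - \left(-66 + \frac{13}{7}\right)^{2} = - \left(- \frac{449}{7}\right)^{2} = \left(-1\right) \frac{201601}{49} = - \frac{201601}{49}$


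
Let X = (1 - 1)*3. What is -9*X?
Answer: 0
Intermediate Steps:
X = 0 (X = 0*3 = 0)
-9*X = -9*0 = 0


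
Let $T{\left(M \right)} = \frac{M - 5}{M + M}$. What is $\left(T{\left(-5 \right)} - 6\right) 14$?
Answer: $-70$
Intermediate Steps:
$T{\left(M \right)} = \frac{-5 + M}{2 M}$
$\left(T{\left(-5 \right)} - 6\right) 14 = \left(\frac{-5 - 5}{2 \left(-5\right)} - 6\right) 14 = \left(\frac{1}{2} \left(- \frac{1}{5}\right) \left(-10\right) - 6\right) 14 = \left(1 - 6\right) 14 = \left(-5\right) 14 = -70$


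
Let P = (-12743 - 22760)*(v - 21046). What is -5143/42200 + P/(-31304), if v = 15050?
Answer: -86380073943/12702200 ≈ -6800.4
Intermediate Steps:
P = 212875988 (P = (-12743 - 22760)*(15050 - 21046) = -35503*(-5996) = 212875988)
-5143/42200 + P/(-31304) = -5143/42200 + 212875988/(-31304) = -5143*1/42200 + 212875988*(-1/31304) = -5143/42200 - 4093769/602 = -86380073943/12702200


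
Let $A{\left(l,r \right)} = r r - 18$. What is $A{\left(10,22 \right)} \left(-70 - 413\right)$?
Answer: $-225078$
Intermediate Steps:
$A{\left(l,r \right)} = -18 + r^{2}$ ($A{\left(l,r \right)} = r^{2} - 18 = -18 + r^{2}$)
$A{\left(10,22 \right)} \left(-70 - 413\right) = \left(-18 + 22^{2}\right) \left(-70 - 413\right) = \left(-18 + 484\right) \left(-483\right) = 466 \left(-483\right) = -225078$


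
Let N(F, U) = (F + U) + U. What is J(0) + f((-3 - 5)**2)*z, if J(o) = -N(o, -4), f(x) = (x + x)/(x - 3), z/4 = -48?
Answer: -24088/61 ≈ -394.89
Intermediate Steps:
N(F, U) = F + 2*U
z = -192 (z = 4*(-48) = -192)
f(x) = 2*x/(-3 + x) (f(x) = (2*x)/(-3 + x) = 2*x/(-3 + x))
J(o) = 8 - o (J(o) = -(o + 2*(-4)) = -(o - 8) = -(-8 + o) = 8 - o)
J(0) + f((-3 - 5)**2)*z = (8 - 1*0) + (2*(-3 - 5)**2/(-3 + (-3 - 5)**2))*(-192) = (8 + 0) + (2*(-8)**2/(-3 + (-8)**2))*(-192) = 8 + (2*64/(-3 + 64))*(-192) = 8 + (2*64/61)*(-192) = 8 + (2*64*(1/61))*(-192) = 8 + (128/61)*(-192) = 8 - 24576/61 = -24088/61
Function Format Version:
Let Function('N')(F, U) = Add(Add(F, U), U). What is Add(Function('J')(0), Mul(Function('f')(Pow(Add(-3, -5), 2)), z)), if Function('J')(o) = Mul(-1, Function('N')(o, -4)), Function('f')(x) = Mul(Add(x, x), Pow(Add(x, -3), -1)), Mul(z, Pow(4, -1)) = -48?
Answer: Rational(-24088, 61) ≈ -394.89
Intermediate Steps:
Function('N')(F, U) = Add(F, Mul(2, U))
z = -192 (z = Mul(4, -48) = -192)
Function('f')(x) = Mul(2, x, Pow(Add(-3, x), -1)) (Function('f')(x) = Mul(Mul(2, x), Pow(Add(-3, x), -1)) = Mul(2, x, Pow(Add(-3, x), -1)))
Function('J')(o) = Add(8, Mul(-1, o)) (Function('J')(o) = Mul(-1, Add(o, Mul(2, -4))) = Mul(-1, Add(o, -8)) = Mul(-1, Add(-8, o)) = Add(8, Mul(-1, o)))
Add(Function('J')(0), Mul(Function('f')(Pow(Add(-3, -5), 2)), z)) = Add(Add(8, Mul(-1, 0)), Mul(Mul(2, Pow(Add(-3, -5), 2), Pow(Add(-3, Pow(Add(-3, -5), 2)), -1)), -192)) = Add(Add(8, 0), Mul(Mul(2, Pow(-8, 2), Pow(Add(-3, Pow(-8, 2)), -1)), -192)) = Add(8, Mul(Mul(2, 64, Pow(Add(-3, 64), -1)), -192)) = Add(8, Mul(Mul(2, 64, Pow(61, -1)), -192)) = Add(8, Mul(Mul(2, 64, Rational(1, 61)), -192)) = Add(8, Mul(Rational(128, 61), -192)) = Add(8, Rational(-24576, 61)) = Rational(-24088, 61)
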